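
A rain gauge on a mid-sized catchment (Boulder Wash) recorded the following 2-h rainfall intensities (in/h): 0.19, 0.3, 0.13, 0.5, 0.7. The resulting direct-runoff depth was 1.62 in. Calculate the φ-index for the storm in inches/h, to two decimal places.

Only the 3 blocks with intensity above φ contribute runoff: 0.3, 0.5, 0.7 in/h.
Σ(I−φ)·Δt = d  ⇒  (0.3+0.5+0.7 − 3φ)·2 = 1.62
φ = (1.500 − 1.62/2) / 3 = 0.23 in/h.

φ ≈ 0.23 in/h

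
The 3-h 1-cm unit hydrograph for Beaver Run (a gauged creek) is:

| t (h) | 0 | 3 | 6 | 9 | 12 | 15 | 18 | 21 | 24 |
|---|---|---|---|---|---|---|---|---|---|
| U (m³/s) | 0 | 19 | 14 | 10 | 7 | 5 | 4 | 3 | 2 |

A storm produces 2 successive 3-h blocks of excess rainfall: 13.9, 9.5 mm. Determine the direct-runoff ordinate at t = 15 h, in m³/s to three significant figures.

By discrete convolution, Q_j = Σ (P_i / 10 mm) · U_{j−i}.
At t = 15 h (j=5): Q = (13.9/10)·5 + (9.5/10)·7 = 13.6 m³/s.

Q ≈ 13.6 m³/s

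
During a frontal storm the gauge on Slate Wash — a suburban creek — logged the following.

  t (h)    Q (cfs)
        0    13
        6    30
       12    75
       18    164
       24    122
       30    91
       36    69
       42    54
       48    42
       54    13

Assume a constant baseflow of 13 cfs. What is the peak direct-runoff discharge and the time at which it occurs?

Q_p = 151.0 cfs at t = 18 h

Subtracting baseflow gives direct-runoff ordinates: 0.0, 17.0, 62.0, 151.0, 109.0, 78.0, 56.0, 41.0, 29.0, 0.0 cfs.
The maximum is 151.0 cfs, occurring at the reading for t = 18 h.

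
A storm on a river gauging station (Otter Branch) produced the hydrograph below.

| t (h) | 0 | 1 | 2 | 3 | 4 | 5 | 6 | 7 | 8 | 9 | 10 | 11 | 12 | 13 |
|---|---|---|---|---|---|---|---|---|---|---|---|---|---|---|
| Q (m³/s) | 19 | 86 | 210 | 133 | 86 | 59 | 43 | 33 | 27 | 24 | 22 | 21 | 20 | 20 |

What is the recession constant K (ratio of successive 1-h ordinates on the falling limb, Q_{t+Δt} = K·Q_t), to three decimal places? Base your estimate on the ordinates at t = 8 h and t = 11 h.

Using the recession-limb readings at t = 8 h and t = 11 h: Q falls from 27 to 21 m³/s over 3 intervals.
K = (Q₂/Q₁)^(1/3) = (21/27)^(1/3) = 0.920.

K ≈ 0.920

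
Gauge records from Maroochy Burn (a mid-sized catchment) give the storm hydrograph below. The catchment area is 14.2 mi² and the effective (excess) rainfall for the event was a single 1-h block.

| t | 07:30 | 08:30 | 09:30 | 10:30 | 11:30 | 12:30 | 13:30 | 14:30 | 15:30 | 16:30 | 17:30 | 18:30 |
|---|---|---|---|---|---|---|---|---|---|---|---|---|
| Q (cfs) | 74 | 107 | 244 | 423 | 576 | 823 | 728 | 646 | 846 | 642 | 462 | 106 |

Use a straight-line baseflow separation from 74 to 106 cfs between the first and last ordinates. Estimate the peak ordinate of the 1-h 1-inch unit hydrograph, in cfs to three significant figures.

Direct runoff: 0.00, 30.09, 164.18, 340.27, 490.36, 734.45, 636.55, 551.64, 748.73, 541.82, 358.91, 0.00 cfs; ΣQ_DR = 4597 cfs, peak = 748.73 cfs.
Runoff depth d = ΣQ_DR·Δt / A = 4597 × 3600 / (14.2 mi²) = 0.5017 in.
The 1-inch UH is the DRH scaled by (1 in)/d, so U_p = 748.73 × 1/0.5017 = 1490 cfs.

U_p ≈ 1490 cfs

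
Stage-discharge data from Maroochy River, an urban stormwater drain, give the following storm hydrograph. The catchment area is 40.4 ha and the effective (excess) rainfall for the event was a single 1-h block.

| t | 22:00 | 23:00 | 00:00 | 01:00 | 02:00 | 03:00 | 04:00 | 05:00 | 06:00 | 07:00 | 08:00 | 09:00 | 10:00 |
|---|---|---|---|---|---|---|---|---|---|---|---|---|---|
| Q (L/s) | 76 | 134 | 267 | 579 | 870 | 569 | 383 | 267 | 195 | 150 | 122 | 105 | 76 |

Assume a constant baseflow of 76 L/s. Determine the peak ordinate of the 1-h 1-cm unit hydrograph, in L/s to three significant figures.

Direct runoff: 0.0, 58.0, 191.0, 503.0, 794.0, 493.0, 307.0, 191.0, 119.0, 74.0, 46.0, 29.0, 0.0 L/s; ΣQ_DR = 2805 L/s, peak = 794.0 L/s.
Runoff depth d = ΣQ_DR·Δt / A = 2805 × 3600 / (40.4 ha) = 25.00 mm.
The 1-cm UH is the DRH scaled by (10 mm)/d, so U_p = 794.0 × 10/25.00 = 318 L/s.

U_p ≈ 318 L/s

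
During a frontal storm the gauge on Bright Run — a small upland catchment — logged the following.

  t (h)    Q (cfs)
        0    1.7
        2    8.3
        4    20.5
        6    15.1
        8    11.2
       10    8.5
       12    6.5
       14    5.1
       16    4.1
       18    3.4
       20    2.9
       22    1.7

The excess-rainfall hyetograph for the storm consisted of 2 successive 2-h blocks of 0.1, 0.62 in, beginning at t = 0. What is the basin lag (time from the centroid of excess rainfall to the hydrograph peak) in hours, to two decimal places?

Centroid of excess rainfall: t_c = Σ P_i·t̄_i / ΣP_i = 2.7222 h (block centres at 1, 3 h).
Hydrograph peak occurs at t = 4 h, so basin lag t_L = 4 − 2.7222 = 1.28 h.

t_L ≈ 1.28 h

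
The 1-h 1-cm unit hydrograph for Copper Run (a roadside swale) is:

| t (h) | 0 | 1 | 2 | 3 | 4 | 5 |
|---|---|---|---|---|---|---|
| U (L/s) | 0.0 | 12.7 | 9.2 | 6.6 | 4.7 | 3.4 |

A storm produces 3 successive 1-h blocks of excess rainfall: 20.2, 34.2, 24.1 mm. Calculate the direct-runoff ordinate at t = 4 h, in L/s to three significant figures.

Q ≈ 54.2 L/s

By discrete convolution, Q_j = Σ (P_i / 10 mm) · U_{j−i}.
At t = 4 h (j=4): Q = (20.2/10)·4.7 + (34.2/10)·6.6 + (24.1/10)·9.2 = 54.2 L/s.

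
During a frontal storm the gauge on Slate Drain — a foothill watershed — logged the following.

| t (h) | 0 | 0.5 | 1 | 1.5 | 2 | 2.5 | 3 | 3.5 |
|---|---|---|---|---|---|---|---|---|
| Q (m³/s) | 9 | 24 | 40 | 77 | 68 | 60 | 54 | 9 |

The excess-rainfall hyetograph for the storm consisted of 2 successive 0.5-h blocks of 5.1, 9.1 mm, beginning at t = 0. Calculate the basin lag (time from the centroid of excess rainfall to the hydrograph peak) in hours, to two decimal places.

t_L ≈ 0.93 h

Centroid of excess rainfall: t_c = Σ P_i·t̄_i / ΣP_i = 0.5704 h (block centres at 0.25, 0.75 h).
Hydrograph peak occurs at t = 1.5 h, so basin lag t_L = 1.5 − 0.5704 = 0.93 h.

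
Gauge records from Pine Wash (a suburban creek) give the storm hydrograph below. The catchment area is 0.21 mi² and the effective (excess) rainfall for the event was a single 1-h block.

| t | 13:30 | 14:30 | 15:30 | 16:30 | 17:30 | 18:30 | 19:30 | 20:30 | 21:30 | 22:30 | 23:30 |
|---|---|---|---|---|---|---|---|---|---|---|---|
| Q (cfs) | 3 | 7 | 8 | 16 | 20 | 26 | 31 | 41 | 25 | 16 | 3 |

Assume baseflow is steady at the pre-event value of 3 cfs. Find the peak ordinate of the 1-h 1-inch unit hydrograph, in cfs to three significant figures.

Direct runoff: 0.0, 4.0, 5.0, 13.0, 17.0, 23.0, 28.0, 38.0, 22.0, 13.0, 0.0 cfs; ΣQ_DR = 163.0 cfs, peak = 38.0 cfs.
Runoff depth d = ΣQ_DR·Δt / A = 163.0 × 3600 / (0.21 mi²) = 1.203 in.
The 1-inch UH is the DRH scaled by (1 in)/d, so U_p = 38.0 × 1/1.203 = 31.6 cfs.

U_p ≈ 31.6 cfs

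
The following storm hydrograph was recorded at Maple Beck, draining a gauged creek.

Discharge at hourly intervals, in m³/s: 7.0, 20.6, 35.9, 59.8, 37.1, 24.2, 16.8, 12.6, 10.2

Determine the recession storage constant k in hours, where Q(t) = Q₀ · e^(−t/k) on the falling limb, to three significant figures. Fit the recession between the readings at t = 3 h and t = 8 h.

k ≈ 2.83 h

On the falling limb, Q drops from 59.8 to 10.2 m³/s between t = 3 h and t = 8 h (Δt = 5 h).
k = −Δt / ln(Q₂/Q₁) = −5 / ln(10.2/59.8) = 2.83 h.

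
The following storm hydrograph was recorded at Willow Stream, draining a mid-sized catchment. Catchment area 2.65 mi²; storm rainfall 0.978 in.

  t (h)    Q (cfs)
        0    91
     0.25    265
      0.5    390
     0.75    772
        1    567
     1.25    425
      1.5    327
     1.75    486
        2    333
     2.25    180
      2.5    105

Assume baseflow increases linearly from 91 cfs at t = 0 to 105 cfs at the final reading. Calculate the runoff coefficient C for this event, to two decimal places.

ΣQ_DR = 2863 cfs; V = ΣQ_DR·Δt = 2.577 × 10^6 ft³.
Runoff depth d = V / A = 0.4185 in.
C = d / P = 0.4185 / 0.978 = 0.43.

C ≈ 0.43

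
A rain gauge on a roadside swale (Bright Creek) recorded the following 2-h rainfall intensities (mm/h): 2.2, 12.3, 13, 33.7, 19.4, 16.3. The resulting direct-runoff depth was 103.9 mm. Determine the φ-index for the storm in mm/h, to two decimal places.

φ ≈ 8.55 mm/h

Only the 5 blocks with intensity above φ contribute runoff: 12.3, 13, 33.7, 19.4, 16.3 mm/h.
Σ(I−φ)·Δt = d  ⇒  (12.3+13+33.7+19.4+16.3 − 5φ)·2 = 103.9
φ = (94.70 − 103.9/2) / 5 = 8.55 mm/h.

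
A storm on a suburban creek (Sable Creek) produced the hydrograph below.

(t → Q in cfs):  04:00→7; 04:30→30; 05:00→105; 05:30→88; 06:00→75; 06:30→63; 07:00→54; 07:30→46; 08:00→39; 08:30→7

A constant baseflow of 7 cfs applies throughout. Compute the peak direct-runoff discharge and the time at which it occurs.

Q_p = 98.0 cfs at t = 05:00

Subtracting baseflow gives direct-runoff ordinates: 0.0, 23.0, 98.0, 81.0, 68.0, 56.0, 47.0, 39.0, 32.0, 0.0 cfs.
The maximum is 98.0 cfs, occurring at the reading for t = 05:00.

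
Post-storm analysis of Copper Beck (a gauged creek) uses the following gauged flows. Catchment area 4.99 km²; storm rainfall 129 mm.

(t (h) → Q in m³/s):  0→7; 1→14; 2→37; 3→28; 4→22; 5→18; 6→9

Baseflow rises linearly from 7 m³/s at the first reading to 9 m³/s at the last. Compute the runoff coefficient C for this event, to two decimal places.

C ≈ 0.44

ΣQ_DR = 79.00 m³/s; V = ΣQ_DR·Δt = 2.844 × 10^5 m³.
Runoff depth d = V / A = 56.99 mm.
C = d / P = 56.99 / 129 = 0.44.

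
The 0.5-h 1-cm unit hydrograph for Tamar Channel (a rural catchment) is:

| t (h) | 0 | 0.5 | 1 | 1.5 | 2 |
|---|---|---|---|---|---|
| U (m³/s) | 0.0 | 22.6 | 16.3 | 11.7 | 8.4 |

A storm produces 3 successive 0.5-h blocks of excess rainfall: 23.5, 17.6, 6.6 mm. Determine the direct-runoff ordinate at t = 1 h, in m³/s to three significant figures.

By discrete convolution, Q_j = Σ (P_i / 10 mm) · U_{j−i}.
At t = 1 h (j=2): Q = (23.5/10)·16.3 + (17.6/10)·22.6 + (6.6/10)·0.0 = 78.1 m³/s.

Q ≈ 78.1 m³/s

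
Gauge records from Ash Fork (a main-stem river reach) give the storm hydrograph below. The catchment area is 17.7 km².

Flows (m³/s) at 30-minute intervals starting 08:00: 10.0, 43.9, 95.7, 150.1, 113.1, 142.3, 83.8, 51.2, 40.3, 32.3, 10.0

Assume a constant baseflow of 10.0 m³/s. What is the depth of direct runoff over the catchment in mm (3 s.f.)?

d ≈ 67.4 mm

Direct runoff: 0.0, 33.9, 85.7, 140.1, 103.1, 132.3, 73.8, 41.2, 30.3, 22.3, 0.0 m³/s; ΣQ_DR = 662.7 m³/s.
V = ΣQ_DR · Δt = 662.7 × 1800 s = 1.193 × 10^6 m³.
Over A = 17.7 km², depth = V / A = 67.4 mm.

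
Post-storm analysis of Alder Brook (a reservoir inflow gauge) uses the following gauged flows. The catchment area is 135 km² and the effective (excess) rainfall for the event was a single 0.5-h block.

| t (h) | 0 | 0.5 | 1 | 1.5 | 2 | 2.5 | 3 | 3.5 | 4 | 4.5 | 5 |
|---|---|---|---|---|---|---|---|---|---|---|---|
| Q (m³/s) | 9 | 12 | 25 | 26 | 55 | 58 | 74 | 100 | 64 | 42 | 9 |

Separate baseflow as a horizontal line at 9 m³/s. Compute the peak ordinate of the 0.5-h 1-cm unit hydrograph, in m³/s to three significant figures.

U_p ≈ 182 m³/s

Direct runoff: 0.0, 3.0, 16.0, 17.0, 46.0, 49.0, 65.0, 91.0, 55.0, 33.0, 0.0 m³/s; ΣQ_DR = 375.0 m³/s, peak = 91.0 m³/s.
Runoff depth d = ΣQ_DR·Δt / A = 375.0 × 1800 / (135 km²) = 5.000 mm.
The 1-cm UH is the DRH scaled by (10 mm)/d, so U_p = 91.0 × 10/5.000 = 182 m³/s.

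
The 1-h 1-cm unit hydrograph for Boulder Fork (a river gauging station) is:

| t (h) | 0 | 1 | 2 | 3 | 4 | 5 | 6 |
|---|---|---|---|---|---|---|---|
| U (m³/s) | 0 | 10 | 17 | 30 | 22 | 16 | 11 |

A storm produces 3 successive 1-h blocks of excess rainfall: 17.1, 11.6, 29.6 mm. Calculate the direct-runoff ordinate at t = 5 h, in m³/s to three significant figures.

Q ≈ 142 m³/s

By discrete convolution, Q_j = Σ (P_i / 10 mm) · U_{j−i}.
At t = 5 h (j=5): Q = (17.1/10)·16 + (11.6/10)·22 + (29.6/10)·30 = 142 m³/s.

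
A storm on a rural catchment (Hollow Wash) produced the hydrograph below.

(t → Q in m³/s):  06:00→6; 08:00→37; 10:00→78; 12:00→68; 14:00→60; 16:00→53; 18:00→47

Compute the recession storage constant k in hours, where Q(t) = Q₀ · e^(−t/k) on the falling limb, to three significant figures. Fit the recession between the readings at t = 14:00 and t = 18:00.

k ≈ 16.4 h

On the falling limb, Q drops from 60 to 47 m³/s between t = 14:00 and t = 18:00 (Δt = 4 h).
k = −Δt / ln(Q₂/Q₁) = −4 / ln(47/60) = 16.4 h.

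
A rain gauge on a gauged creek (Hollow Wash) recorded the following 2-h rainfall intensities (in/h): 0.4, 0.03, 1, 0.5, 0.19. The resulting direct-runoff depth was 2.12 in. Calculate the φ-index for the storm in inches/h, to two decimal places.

φ ≈ 0.28 in/h

Only the 3 blocks with intensity above φ contribute runoff: 0.4, 1, 0.5 in/h.
Σ(I−φ)·Δt = d  ⇒  (0.4+1+0.5 − 3φ)·2 = 2.12
φ = (1.900 − 2.12/2) / 3 = 0.28 in/h.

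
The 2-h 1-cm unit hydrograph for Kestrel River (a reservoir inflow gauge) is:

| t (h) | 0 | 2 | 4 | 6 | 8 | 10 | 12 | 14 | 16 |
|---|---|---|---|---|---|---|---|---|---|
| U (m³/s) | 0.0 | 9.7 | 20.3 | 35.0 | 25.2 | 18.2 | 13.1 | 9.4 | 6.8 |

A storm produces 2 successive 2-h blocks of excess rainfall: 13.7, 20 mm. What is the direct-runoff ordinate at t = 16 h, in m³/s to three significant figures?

Q ≈ 28.1 m³/s

By discrete convolution, Q_j = Σ (P_i / 10 mm) · U_{j−i}.
At t = 16 h (j=8): Q = (13.7/10)·6.8 + (20/10)·9.4 = 28.1 m³/s.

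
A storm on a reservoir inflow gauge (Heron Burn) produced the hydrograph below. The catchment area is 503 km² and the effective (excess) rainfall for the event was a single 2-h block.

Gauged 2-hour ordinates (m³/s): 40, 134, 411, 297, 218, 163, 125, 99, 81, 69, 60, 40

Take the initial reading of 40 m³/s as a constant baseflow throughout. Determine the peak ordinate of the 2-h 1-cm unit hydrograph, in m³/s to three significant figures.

U_p ≈ 206 m³/s

Direct runoff: 0.0, 94.0, 371.0, 257.0, 178.0, 123.0, 85.0, 59.0, 41.0, 29.0, 20.0, 0.0 m³/s; ΣQ_DR = 1257 m³/s, peak = 371.0 m³/s.
Runoff depth d = ΣQ_DR·Δt / A = 1257 × 7200 / (503 km²) = 17.99 mm.
The 1-cm UH is the DRH scaled by (10 mm)/d, so U_p = 371.0 × 10/17.99 = 206 m³/s.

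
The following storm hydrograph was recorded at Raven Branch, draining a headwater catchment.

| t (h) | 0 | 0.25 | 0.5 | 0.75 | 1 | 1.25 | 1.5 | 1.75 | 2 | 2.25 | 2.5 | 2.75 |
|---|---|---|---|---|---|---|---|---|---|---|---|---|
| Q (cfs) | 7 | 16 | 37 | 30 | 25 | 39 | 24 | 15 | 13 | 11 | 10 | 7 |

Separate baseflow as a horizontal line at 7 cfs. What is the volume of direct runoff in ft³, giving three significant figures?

V ≈ 1.35 × 10^5 ft³

Direct-runoff ordinates (Q − Q_b): 0.0, 9.0, 30.0, 23.0, 18.0, 32.0, 17.0, 8.0, 6.0, 4.0, 3.0, 0.0 cfs.
ΣQ_DR = 150.0 cfs.
With Δt = 0.25 h = 900 s, V = ΣQ_DR · Δt = 150.0 × 900 = 1.35 × 10^5 ft³.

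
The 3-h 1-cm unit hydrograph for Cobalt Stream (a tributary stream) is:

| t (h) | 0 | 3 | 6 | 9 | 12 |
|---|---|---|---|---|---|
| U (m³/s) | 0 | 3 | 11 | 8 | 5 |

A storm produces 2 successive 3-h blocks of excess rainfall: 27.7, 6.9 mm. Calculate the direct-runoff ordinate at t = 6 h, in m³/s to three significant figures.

By discrete convolution, Q_j = Σ (P_i / 10 mm) · U_{j−i}.
At t = 6 h (j=2): Q = (27.7/10)·11 + (6.9/10)·3 = 32.5 m³/s.

Q ≈ 32.5 m³/s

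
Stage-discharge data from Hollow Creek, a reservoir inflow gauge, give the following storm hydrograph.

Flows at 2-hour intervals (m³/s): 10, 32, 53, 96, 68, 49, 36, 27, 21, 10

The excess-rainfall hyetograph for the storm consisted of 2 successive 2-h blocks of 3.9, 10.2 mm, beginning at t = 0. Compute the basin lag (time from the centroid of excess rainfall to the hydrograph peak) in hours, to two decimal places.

Centroid of excess rainfall: t_c = Σ P_i·t̄_i / ΣP_i = 2.4468 h (block centres at 1, 3 h).
Hydrograph peak occurs at t = 6 h, so basin lag t_L = 6 − 2.4468 = 3.55 h.

t_L ≈ 3.55 h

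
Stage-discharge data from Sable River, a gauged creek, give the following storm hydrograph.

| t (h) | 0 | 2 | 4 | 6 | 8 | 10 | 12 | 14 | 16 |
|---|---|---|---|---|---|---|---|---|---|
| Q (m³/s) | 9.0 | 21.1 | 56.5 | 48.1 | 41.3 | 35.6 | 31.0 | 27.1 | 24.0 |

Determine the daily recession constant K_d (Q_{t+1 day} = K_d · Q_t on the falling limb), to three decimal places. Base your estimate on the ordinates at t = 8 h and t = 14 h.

K_d ≈ 0.185

Between t = 8 h and t = 14 h the flow falls from 41.3 to 27.1 m³/s over 3×2 h = 6 h.
Per-interval ratio K = (27.1/41.3)^(1/3) = 0.8690; K_d = K^(24/2) = 0.185.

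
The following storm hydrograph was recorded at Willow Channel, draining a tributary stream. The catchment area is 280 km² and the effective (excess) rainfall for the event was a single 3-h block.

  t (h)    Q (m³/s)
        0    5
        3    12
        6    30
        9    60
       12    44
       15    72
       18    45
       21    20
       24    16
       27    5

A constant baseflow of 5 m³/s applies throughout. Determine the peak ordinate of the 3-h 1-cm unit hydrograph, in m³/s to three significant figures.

Direct runoff: 0.0, 7.0, 25.0, 55.0, 39.0, 67.0, 40.0, 15.0, 11.0, 0.0 m³/s; ΣQ_DR = 259.0 m³/s, peak = 67.0 m³/s.
Runoff depth d = ΣQ_DR·Δt / A = 259.0 × 10800 / (280 km²) = 9.990 mm.
The 1-cm UH is the DRH scaled by (10 mm)/d, so U_p = 67.0 × 10/9.990 = 67.1 m³/s.

U_p ≈ 67.1 m³/s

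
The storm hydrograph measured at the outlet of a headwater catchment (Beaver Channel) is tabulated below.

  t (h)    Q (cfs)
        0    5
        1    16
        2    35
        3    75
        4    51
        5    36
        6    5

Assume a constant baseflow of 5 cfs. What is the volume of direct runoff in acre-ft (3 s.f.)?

Direct-runoff ordinates (Q − Q_b): 0.0, 11.0, 30.0, 70.0, 46.0, 31.0, 0.0 cfs.
ΣQ_DR = 188.0 cfs.
With Δt = 1 h = 3600 s, V = ΣQ_DR · Δt = 188.0 × 3600 = 6.77 × 10^5 ft³ = 15.5 acre-ft.

V ≈ 15.5 acre-ft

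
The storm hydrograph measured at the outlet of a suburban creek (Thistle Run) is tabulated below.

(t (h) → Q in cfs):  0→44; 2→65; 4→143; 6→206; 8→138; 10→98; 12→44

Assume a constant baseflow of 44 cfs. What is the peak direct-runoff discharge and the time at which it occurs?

Subtracting baseflow gives direct-runoff ordinates: 0.0, 21.0, 99.0, 162.0, 94.0, 54.0, 0.0 cfs.
The maximum is 162.0 cfs, occurring at the reading for t = 6 h.

Q_p = 162.0 cfs at t = 6 h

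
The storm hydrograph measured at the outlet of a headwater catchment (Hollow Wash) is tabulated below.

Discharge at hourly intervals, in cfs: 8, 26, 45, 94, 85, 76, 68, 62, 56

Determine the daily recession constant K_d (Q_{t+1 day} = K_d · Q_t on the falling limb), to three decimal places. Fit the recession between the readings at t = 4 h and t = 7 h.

Between t = 4 h and t = 7 h the flow falls from 85 to 62 cfs over 3×1 h = 3 h.
Per-interval ratio K = (62/85)^(1/3) = 0.9002; K_d = K^(24/1) = 0.080.

K_d ≈ 0.080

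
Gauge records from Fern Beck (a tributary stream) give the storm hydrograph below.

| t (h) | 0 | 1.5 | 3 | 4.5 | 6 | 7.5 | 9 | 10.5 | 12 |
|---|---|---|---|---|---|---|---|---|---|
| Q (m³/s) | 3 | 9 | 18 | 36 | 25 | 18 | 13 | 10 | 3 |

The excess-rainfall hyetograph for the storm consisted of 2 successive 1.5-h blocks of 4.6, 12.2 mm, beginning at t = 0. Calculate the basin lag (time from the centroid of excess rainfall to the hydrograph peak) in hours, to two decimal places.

t_L ≈ 2.66 h

Centroid of excess rainfall: t_c = Σ P_i·t̄_i / ΣP_i = 1.8393 h (block centres at 0.75, 2.25 h).
Hydrograph peak occurs at t = 4.5 h, so basin lag t_L = 4.5 − 1.8393 = 2.66 h.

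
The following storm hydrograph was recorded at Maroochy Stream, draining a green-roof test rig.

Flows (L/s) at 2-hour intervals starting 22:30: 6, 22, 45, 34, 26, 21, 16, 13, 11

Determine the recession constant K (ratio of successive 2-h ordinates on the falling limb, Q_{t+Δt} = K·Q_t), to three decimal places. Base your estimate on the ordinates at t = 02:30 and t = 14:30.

K ≈ 0.791

Using the recession-limb readings at t = 02:30 and t = 14:30: Q falls from 45 to 11 L/s over 6 intervals.
K = (Q₂/Q₁)^(1/6) = (11/45)^(1/6) = 0.791.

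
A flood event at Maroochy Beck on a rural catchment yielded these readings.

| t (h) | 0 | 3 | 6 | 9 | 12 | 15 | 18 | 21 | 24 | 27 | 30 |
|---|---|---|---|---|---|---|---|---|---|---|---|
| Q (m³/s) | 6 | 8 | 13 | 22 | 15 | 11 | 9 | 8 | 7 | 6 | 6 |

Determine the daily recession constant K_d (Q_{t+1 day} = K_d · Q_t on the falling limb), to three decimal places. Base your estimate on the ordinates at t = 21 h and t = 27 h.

Between t = 21 h and t = 27 h the flow falls from 8 to 6 m³/s over 2×3 h = 6 h.
Per-interval ratio K = (6/8)^(1/2) = 0.8660; K_d = K^(24/3) = 0.316.

K_d ≈ 0.316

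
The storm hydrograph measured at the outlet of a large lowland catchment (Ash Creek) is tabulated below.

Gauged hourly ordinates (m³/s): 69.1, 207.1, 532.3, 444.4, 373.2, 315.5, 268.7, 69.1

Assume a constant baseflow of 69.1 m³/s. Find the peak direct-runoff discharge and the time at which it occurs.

Subtracting baseflow gives direct-runoff ordinates: 0.0, 138.0, 463.2, 375.3, 304.1, 246.4, 199.6, 0.0 m³/s.
The maximum is 463.2 m³/s, occurring at the reading for t = 2 h.

Q_p = 463.2 m³/s at t = 2 h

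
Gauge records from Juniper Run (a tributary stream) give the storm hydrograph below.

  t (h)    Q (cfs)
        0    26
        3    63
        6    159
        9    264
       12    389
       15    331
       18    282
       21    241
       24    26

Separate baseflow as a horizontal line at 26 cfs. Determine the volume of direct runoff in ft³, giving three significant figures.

Direct-runoff ordinates (Q − Q_b): 0.0, 37.0, 133.0, 238.0, 363.0, 305.0, 256.0, 215.0, 0.0 cfs.
ΣQ_DR = 1547 cfs.
With Δt = 3 h = 10800 s, V = ΣQ_DR · Δt = 1547 × 10800 = 1.67 × 10^7 ft³.

V ≈ 1.67 × 10^7 ft³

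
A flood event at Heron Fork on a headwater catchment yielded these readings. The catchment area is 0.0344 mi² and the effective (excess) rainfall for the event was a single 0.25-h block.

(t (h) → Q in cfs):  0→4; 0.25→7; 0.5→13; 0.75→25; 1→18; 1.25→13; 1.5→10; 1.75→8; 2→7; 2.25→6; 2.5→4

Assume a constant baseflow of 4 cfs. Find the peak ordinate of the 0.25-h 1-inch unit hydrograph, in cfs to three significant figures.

U_p ≈ 26.3 cfs

Direct runoff: 0.0, 3.0, 9.0, 21.0, 14.0, 9.0, 6.0, 4.0, 3.0, 2.0, 0.0 cfs; ΣQ_DR = 71.00 cfs, peak = 21.0 cfs.
Runoff depth d = ΣQ_DR·Δt / A = 71.00 × 900 / (0.0344 mi²) = 0.7996 in.
The 1-inch UH is the DRH scaled by (1 in)/d, so U_p = 21.0 × 1/0.7996 = 26.3 cfs.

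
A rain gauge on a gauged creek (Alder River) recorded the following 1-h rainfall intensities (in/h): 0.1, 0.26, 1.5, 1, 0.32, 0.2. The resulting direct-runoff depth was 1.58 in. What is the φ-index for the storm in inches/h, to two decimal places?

φ ≈ 0.46 in/h

Only the 2 blocks with intensity above φ contribute runoff: 1.5, 1 in/h.
Σ(I−φ)·Δt = d  ⇒  (1.5+1 − 2φ)·1 = 1.58
φ = (2.500 − 1.58/1) / 2 = 0.46 in/h.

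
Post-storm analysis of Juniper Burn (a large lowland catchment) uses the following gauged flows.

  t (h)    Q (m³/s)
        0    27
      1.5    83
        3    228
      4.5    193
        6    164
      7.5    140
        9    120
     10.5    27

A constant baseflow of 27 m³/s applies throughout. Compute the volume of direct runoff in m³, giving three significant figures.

Direct-runoff ordinates (Q − Q_b): 0.0, 56.0, 201.0, 166.0, 137.0, 113.0, 93.0, 0.0 m³/s.
ΣQ_DR = 766.0 m³/s.
With Δt = 1.5 h = 5400 s, V = ΣQ_DR · Δt = 766.0 × 5400 = 4.14 × 10^6 m³.

V ≈ 4.14 × 10^6 m³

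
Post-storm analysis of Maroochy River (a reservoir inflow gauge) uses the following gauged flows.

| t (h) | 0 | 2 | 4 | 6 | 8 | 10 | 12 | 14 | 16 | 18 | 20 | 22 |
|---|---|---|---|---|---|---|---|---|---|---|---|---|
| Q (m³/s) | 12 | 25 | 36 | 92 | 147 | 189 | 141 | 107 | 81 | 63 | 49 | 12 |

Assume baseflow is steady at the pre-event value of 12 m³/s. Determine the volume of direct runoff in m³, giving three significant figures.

Direct-runoff ordinates (Q − Q_b): 0.0, 13.0, 24.0, 80.0, 135.0, 177.0, 129.0, 95.0, 69.0, 51.0, 37.0, 0.0 m³/s.
ΣQ_DR = 810.0 m³/s.
With Δt = 2 h = 7200 s, V = ΣQ_DR · Δt = 810.0 × 7200 = 5.83 × 10^6 m³.

V ≈ 5.83 × 10^6 m³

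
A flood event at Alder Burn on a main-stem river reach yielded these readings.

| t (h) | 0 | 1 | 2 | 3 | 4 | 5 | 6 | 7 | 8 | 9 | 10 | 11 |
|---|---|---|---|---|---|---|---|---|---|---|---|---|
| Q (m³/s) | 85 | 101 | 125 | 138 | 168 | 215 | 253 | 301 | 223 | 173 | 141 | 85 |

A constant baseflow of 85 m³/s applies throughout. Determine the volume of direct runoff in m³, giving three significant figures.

Direct-runoff ordinates (Q − Q_b): 0.0, 16.0, 40.0, 53.0, 83.0, 130.0, 168.0, 216.0, 138.0, 88.0, 56.0, 0.0 m³/s.
ΣQ_DR = 988.0 m³/s.
With Δt = 1 h = 3600 s, V = ΣQ_DR · Δt = 988.0 × 3600 = 3.56 × 10^6 m³.

V ≈ 3.56 × 10^6 m³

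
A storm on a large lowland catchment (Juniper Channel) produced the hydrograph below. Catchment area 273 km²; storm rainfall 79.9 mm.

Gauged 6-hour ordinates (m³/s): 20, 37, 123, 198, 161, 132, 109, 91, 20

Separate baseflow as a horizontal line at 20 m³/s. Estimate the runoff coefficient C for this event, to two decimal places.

C ≈ 0.70

ΣQ_DR = 711.0 m³/s; V = ΣQ_DR·Δt = 1.536 × 10^7 m³.
Runoff depth d = V / A = 56.25 mm.
C = d / P = 56.25 / 79.9 = 0.70.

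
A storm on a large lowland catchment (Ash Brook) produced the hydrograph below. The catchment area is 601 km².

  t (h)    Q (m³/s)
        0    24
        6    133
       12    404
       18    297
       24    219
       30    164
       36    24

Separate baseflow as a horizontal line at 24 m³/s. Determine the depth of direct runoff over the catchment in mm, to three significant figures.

d ≈ 39.4 mm

Direct runoff: 0.0, 109.0, 380.0, 273.0, 195.0, 140.0, 0.0 m³/s; ΣQ_DR = 1097 m³/s.
V = ΣQ_DR · Δt = 1097 × 21600 s = 2.370 × 10^7 m³.
Over A = 601 km², depth = V / A = 39.4 mm.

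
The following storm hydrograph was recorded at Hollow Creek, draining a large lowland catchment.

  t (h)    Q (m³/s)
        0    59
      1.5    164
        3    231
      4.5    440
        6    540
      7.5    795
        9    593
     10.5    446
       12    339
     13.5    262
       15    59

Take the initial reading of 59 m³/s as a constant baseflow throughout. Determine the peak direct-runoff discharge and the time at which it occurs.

Subtracting baseflow gives direct-runoff ordinates: 0.0, 105.0, 172.0, 381.0, 481.0, 736.0, 534.0, 387.0, 280.0, 203.0, 0.0 m³/s.
The maximum is 736.0 m³/s, occurring at the reading for t = 7.5 h.

Q_p = 736.0 m³/s at t = 7.5 h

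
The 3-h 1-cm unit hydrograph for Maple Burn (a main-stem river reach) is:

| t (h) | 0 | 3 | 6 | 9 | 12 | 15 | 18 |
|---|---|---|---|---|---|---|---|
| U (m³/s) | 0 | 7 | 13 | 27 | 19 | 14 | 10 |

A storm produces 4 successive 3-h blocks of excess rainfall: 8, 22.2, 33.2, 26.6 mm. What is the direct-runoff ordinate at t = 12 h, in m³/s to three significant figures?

By discrete convolution, Q_j = Σ (P_i / 10 mm) · U_{j−i}.
At t = 12 h (j=4): Q = (8/10)·19 + (22.2/10)·27 + (33.2/10)·13 + (26.6/10)·7 = 137 m³/s.

Q ≈ 137 m³/s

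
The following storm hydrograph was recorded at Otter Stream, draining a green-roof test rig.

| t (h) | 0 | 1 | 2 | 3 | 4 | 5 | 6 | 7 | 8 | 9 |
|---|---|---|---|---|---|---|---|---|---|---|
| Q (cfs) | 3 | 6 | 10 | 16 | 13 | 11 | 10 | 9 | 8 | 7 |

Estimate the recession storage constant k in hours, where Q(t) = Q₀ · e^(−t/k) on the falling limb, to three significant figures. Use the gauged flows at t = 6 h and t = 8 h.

k ≈ 8.96 h

On the falling limb, Q drops from 10 to 8 cfs between t = 6 h and t = 8 h (Δt = 2 h).
k = −Δt / ln(Q₂/Q₁) = −2 / ln(8/10) = 8.96 h.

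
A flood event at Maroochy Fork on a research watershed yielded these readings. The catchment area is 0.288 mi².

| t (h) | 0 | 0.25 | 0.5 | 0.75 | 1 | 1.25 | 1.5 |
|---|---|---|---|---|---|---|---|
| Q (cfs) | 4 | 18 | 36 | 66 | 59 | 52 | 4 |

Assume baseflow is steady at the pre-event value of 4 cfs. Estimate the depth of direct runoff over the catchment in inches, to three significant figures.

d ≈ 0.284 in

Direct runoff: 0.0, 14.0, 32.0, 62.0, 55.0, 48.0, 0.0 cfs; ΣQ_DR = 211.0 cfs.
V = ΣQ_DR · Δt = 211.0 × 900 s = 1.899 × 10^5 ft³.
Over A = 0.288 mi², depth = V / A = 0.284 in.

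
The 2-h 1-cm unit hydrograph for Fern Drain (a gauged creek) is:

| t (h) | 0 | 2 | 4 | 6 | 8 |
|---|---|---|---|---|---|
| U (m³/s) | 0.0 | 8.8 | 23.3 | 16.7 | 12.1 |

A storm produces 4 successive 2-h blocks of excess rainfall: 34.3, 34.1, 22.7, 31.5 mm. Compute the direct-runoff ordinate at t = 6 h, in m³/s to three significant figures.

By discrete convolution, Q_j = Σ (P_i / 10 mm) · U_{j−i}.
At t = 6 h (j=3): Q = (34.3/10)·16.7 + (34.1/10)·23.3 + (22.7/10)·8.8 + (31.5/10)·0.0 = 157 m³/s.

Q ≈ 157 m³/s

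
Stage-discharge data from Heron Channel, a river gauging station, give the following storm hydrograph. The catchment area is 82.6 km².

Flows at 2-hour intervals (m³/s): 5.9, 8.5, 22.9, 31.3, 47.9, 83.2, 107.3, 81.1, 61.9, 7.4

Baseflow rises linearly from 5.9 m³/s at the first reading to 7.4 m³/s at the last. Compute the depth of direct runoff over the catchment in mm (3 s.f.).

Direct runoff: 0.00, 2.43, 16.67, 24.90, 41.33, 76.47, 100.40, 74.03, 54.67, 0.00 m³/s; ΣQ_DR = 390.9 m³/s.
V = ΣQ_DR · Δt = 390.9 × 7200 s = 2.814 × 10^6 m³.
Over A = 82.6 km², depth = V / A = 34.1 mm.

d ≈ 34.1 mm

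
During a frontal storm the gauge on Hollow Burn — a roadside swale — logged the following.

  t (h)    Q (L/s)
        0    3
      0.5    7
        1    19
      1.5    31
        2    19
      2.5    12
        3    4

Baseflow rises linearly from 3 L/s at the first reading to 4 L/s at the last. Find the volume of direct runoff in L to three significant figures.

V ≈ 1.27 × 10^5 L

Direct-runoff ordinates (Q − Q_b): 0.00, 3.83, 15.67, 27.50, 15.33, 8.17, 0.00 L/s.
ΣQ_DR = 70.50 L/s.
With Δt = 0.5 h = 1800 s, V = ΣQ_DR · Δt = 70.50 × 1800 = 1.27 × 10^5 L.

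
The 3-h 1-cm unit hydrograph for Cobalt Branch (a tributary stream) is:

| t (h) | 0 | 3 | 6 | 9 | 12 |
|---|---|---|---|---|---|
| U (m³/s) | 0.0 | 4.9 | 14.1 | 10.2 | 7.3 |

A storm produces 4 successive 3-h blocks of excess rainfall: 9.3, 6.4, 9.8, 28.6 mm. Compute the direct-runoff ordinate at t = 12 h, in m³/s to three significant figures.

By discrete convolution, Q_j = Σ (P_i / 10 mm) · U_{j−i}.
At t = 12 h (j=4): Q = (9.3/10)·7.3 + (6.4/10)·10.2 + (9.8/10)·14.1 + (28.6/10)·4.9 = 41.1 m³/s.

Q ≈ 41.1 m³/s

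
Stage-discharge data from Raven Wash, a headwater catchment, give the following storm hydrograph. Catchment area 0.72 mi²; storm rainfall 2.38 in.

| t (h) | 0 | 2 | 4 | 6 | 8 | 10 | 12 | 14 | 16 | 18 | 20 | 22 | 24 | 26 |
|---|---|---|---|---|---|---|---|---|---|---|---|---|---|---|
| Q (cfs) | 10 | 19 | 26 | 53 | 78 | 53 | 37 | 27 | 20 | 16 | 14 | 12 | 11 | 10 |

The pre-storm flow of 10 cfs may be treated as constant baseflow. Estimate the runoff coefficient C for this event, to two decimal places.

C ≈ 0.44

ΣQ_DR = 246.0 cfs; V = ΣQ_DR·Δt = 1.771 × 10^6 ft³.
Runoff depth d = V / A = 1.059 in.
C = d / P = 1.059 / 2.38 = 0.44.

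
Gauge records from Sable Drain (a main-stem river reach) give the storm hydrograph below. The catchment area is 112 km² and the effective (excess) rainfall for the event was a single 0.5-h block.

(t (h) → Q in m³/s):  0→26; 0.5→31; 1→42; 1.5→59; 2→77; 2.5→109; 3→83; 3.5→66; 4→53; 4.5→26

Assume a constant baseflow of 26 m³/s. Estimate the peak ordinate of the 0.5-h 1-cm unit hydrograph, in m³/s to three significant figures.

Direct runoff: 0.0, 5.0, 16.0, 33.0, 51.0, 83.0, 57.0, 40.0, 27.0, 0.0 m³/s; ΣQ_DR = 312.0 m³/s, peak = 83.0 m³/s.
Runoff depth d = ΣQ_DR·Δt / A = 312.0 × 1800 / (112 km²) = 5.014 mm.
The 1-cm UH is the DRH scaled by (10 mm)/d, so U_p = 83.0 × 10/5.014 = 166 m³/s.

U_p ≈ 166 m³/s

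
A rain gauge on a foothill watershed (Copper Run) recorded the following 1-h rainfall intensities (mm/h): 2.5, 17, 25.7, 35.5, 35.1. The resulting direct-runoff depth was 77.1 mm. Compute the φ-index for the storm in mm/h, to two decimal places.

φ ≈ 9.05 mm/h

Only the 4 blocks with intensity above φ contribute runoff: 17, 25.7, 35.5, 35.1 mm/h.
Σ(I−φ)·Δt = d  ⇒  (17+25.7+35.5+35.1 − 4φ)·1 = 77.1
φ = (113.3 − 77.1/1) / 4 = 9.05 mm/h.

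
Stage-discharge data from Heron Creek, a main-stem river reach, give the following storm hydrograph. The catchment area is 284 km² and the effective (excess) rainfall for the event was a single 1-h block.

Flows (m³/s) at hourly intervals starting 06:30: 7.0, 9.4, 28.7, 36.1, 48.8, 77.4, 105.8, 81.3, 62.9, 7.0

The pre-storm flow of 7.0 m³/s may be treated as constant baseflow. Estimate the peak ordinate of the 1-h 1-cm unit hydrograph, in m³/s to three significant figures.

U_p ≈ 198 m³/s

Direct runoff: 0.0, 2.4, 21.7, 29.1, 41.8, 70.4, 98.8, 74.3, 55.9, 0.0 m³/s; ΣQ_DR = 394.4 m³/s, peak = 98.8 m³/s.
Runoff depth d = ΣQ_DR·Δt / A = 394.4 × 3600 / (284 km²) = 4.999 mm.
The 1-cm UH is the DRH scaled by (10 mm)/d, so U_p = 98.8 × 10/4.999 = 198 m³/s.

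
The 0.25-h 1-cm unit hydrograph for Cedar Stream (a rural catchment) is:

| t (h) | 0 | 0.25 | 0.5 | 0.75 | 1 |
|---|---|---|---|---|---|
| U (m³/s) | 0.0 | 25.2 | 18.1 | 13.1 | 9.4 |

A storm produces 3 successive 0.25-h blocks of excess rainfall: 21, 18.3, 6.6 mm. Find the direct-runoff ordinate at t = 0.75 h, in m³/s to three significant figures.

Q ≈ 77.3 m³/s

By discrete convolution, Q_j = Σ (P_i / 10 mm) · U_{j−i}.
At t = 0.75 h (j=3): Q = (21/10)·13.1 + (18.3/10)·18.1 + (6.6/10)·25.2 = 77.3 m³/s.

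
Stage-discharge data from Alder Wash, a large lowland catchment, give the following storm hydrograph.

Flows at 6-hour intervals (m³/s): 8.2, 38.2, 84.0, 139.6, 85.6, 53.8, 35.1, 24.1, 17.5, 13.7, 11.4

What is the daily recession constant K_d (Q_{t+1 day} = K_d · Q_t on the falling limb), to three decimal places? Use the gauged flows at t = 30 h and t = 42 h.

Between t = 30 h and t = 42 h the flow falls from 53.8 to 24.1 m³/s over 2×6 h = 12 h.
Per-interval ratio K = (24.1/53.8)^(1/2) = 0.6693; K_d = K^(24/6) = 0.201.

K_d ≈ 0.201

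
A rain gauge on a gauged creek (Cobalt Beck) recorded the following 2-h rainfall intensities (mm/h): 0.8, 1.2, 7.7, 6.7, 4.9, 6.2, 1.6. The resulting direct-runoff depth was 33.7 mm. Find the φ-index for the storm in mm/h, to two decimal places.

Only the 4 blocks with intensity above φ contribute runoff: 7.7, 6.7, 4.9, 6.2 mm/h.
Σ(I−φ)·Δt = d  ⇒  (7.7+6.7+4.9+6.2 − 4φ)·2 = 33.7
φ = (25.50 − 33.7/2) / 4 = 2.16 mm/h.

φ ≈ 2.16 mm/h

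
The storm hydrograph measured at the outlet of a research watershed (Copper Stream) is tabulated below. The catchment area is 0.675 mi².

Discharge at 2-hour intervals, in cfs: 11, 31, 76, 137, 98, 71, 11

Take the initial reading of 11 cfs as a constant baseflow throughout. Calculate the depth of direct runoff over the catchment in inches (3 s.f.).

d ≈ 1.64 in

Direct runoff: 0.0, 20.0, 65.0, 126.0, 87.0, 60.0, 0.0 cfs; ΣQ_DR = 358.0 cfs.
V = ΣQ_DR · Δt = 358.0 × 7200 s = 2.578 × 10^6 ft³.
Over A = 0.675 mi², depth = V / A = 1.64 in.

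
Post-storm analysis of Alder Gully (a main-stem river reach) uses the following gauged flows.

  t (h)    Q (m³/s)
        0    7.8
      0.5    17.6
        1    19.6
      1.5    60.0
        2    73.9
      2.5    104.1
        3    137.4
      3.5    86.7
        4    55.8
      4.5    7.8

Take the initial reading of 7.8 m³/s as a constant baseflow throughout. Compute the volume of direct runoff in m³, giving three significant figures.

Direct-runoff ordinates (Q − Q_b): 0.0, 9.8, 11.8, 52.2, 66.1, 96.3, 129.6, 78.9, 48.0, 0.0 m³/s.
ΣQ_DR = 492.7 m³/s.
With Δt = 0.5 h = 1800 s, V = ΣQ_DR · Δt = 492.7 × 1800 = 8.87 × 10^5 m³.

V ≈ 8.87 × 10^5 m³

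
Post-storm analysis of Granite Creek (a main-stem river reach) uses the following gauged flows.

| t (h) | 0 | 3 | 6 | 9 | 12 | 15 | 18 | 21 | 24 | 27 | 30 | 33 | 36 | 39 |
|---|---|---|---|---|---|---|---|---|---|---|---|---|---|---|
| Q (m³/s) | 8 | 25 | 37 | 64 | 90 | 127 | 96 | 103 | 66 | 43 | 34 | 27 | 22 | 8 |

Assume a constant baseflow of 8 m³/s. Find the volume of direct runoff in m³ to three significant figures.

Direct-runoff ordinates (Q − Q_b): 0.0, 17.0, 29.0, 56.0, 82.0, 119.0, 88.0, 95.0, 58.0, 35.0, 26.0, 19.0, 14.0, 0.0 m³/s.
ΣQ_DR = 638.0 m³/s.
With Δt = 3 h = 10800 s, V = ΣQ_DR · Δt = 638.0 × 10800 = 6.89 × 10^6 m³.

V ≈ 6.89 × 10^6 m³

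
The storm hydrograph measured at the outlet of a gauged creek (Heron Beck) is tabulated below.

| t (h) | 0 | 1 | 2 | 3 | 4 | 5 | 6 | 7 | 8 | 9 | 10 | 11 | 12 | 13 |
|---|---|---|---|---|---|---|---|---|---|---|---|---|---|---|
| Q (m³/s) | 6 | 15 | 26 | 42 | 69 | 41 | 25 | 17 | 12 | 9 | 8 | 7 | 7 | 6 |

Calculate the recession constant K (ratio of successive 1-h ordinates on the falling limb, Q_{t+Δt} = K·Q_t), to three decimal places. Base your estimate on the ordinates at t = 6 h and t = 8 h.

Using the recession-limb readings at t = 6 h and t = 8 h: Q falls from 25 to 12 m³/s over 2 intervals.
K = (Q₂/Q₁)^(1/2) = (12/25)^(1/2) = 0.693.

K ≈ 0.693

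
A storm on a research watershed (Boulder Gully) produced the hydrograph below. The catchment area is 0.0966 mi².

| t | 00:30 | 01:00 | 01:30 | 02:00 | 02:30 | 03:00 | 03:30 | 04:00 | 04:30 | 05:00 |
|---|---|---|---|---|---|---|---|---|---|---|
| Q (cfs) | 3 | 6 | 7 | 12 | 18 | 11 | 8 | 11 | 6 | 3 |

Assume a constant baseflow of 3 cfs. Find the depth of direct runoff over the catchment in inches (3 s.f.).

d ≈ 0.441 in

Direct runoff: 0.0, 3.0, 4.0, 9.0, 15.0, 8.0, 5.0, 8.0, 3.0, 0.0 cfs; ΣQ_DR = 55.00 cfs.
V = ΣQ_DR · Δt = 55.00 × 1800 s = 99000 ft³.
Over A = 0.0966 mi², depth = V / A = 0.441 in.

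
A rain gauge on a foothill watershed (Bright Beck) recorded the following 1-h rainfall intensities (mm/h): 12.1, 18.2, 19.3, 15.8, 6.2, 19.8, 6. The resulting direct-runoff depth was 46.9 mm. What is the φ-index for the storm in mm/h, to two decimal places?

Only the 5 blocks with intensity above φ contribute runoff: 12.1, 18.2, 19.3, 15.8, 19.8 mm/h.
Σ(I−φ)·Δt = d  ⇒  (12.1+18.2+19.3+15.8+19.8 − 5φ)·1 = 46.9
φ = (85.20 − 46.9/1) / 5 = 7.66 mm/h.

φ ≈ 7.66 mm/h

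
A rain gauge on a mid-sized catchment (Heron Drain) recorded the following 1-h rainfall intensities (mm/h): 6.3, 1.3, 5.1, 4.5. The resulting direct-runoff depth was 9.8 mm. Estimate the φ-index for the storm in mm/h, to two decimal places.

Only the 3 blocks with intensity above φ contribute runoff: 6.3, 5.1, 4.5 mm/h.
Σ(I−φ)·Δt = d  ⇒  (6.3+5.1+4.5 − 3φ)·1 = 9.8
φ = (15.90 − 9.8/1) / 3 = 2.03 mm/h.

φ ≈ 2.03 mm/h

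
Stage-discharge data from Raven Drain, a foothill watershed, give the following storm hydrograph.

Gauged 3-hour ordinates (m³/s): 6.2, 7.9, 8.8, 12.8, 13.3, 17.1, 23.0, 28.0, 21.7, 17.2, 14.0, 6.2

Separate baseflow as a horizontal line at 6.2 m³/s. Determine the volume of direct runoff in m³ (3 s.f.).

Direct-runoff ordinates (Q − Q_b): 0.0, 1.7, 2.6, 6.6, 7.1, 10.9, 16.8, 21.8, 15.5, 11.0, 7.8, 0.0 m³/s.
ΣQ_DR = 101.8 m³/s.
With Δt = 3 h = 10800 s, V = ΣQ_DR · Δt = 101.8 × 10800 = 1.10 × 10^6 m³.

V ≈ 1.10 × 10^6 m³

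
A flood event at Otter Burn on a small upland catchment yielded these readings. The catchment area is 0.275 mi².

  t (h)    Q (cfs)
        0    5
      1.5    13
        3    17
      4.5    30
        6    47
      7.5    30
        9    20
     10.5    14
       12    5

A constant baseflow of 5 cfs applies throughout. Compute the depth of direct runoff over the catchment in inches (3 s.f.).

d ≈ 1.15 in

Direct runoff: 0.0, 8.0, 12.0, 25.0, 42.0, 25.0, 15.0, 9.0, 0.0 cfs; ΣQ_DR = 136.0 cfs.
V = ΣQ_DR · Δt = 136.0 × 5400 s = 7.344 × 10^5 ft³.
Over A = 0.275 mi², depth = V / A = 1.15 in.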